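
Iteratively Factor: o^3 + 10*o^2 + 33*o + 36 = (o + 4)*(o^2 + 6*o + 9) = (o + 3)*(o + 4)*(o + 3)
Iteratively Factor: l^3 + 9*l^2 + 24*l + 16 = (l + 4)*(l^2 + 5*l + 4) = (l + 1)*(l + 4)*(l + 4)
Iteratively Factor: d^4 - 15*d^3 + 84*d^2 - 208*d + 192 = (d - 4)*(d^3 - 11*d^2 + 40*d - 48) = (d - 4)^2*(d^2 - 7*d + 12) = (d - 4)^2*(d - 3)*(d - 4)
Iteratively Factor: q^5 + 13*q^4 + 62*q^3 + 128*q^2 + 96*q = (q + 4)*(q^4 + 9*q^3 + 26*q^2 + 24*q) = q*(q + 4)*(q^3 + 9*q^2 + 26*q + 24) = q*(q + 4)^2*(q^2 + 5*q + 6) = q*(q + 3)*(q + 4)^2*(q + 2)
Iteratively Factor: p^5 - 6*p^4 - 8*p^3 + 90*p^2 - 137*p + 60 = (p + 4)*(p^4 - 10*p^3 + 32*p^2 - 38*p + 15) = (p - 1)*(p + 4)*(p^3 - 9*p^2 + 23*p - 15) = (p - 5)*(p - 1)*(p + 4)*(p^2 - 4*p + 3) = (p - 5)*(p - 3)*(p - 1)*(p + 4)*(p - 1)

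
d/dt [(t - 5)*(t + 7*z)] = 2*t + 7*z - 5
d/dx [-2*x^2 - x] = -4*x - 1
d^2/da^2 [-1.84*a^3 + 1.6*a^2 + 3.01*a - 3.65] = 3.2 - 11.04*a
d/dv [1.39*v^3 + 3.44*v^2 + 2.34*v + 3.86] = 4.17*v^2 + 6.88*v + 2.34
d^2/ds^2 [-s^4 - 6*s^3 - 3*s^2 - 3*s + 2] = -12*s^2 - 36*s - 6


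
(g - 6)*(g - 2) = g^2 - 8*g + 12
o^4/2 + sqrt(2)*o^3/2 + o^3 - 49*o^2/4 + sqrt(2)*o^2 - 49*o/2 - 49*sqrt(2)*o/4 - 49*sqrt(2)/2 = (o/2 + 1)*(o - 7*sqrt(2)/2)*(o + sqrt(2))*(o + 7*sqrt(2)/2)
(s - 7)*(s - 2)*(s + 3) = s^3 - 6*s^2 - 13*s + 42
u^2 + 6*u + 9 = (u + 3)^2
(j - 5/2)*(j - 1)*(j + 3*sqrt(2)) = j^3 - 7*j^2/2 + 3*sqrt(2)*j^2 - 21*sqrt(2)*j/2 + 5*j/2 + 15*sqrt(2)/2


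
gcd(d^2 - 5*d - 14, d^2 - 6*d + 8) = 1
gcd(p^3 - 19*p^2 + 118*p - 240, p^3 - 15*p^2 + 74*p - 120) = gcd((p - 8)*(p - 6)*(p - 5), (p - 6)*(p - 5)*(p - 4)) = p^2 - 11*p + 30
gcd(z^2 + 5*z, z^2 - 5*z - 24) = 1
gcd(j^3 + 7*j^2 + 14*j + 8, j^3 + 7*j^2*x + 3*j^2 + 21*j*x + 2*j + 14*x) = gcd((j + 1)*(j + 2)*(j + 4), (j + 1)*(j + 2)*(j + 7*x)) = j^2 + 3*j + 2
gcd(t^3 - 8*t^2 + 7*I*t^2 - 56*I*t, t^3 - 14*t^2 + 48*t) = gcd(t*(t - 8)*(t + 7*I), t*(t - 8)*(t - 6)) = t^2 - 8*t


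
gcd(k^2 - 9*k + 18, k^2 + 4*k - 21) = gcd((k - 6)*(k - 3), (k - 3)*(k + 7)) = k - 3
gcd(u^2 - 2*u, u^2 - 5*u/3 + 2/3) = 1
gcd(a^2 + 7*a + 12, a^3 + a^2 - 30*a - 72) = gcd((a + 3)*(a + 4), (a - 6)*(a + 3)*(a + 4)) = a^2 + 7*a + 12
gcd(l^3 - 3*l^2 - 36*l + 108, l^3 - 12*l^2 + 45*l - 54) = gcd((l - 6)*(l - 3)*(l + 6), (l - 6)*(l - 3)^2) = l^2 - 9*l + 18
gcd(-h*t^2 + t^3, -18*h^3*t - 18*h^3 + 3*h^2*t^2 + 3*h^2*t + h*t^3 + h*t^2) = 1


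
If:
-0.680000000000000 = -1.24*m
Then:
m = 0.55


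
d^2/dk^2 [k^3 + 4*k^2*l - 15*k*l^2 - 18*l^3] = 6*k + 8*l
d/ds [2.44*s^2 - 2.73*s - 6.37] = 4.88*s - 2.73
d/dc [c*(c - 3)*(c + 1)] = 3*c^2 - 4*c - 3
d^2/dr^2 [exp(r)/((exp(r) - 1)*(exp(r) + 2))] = (exp(4*r) - exp(3*r) + 12*exp(2*r) + 2*exp(r) + 4)*exp(r)/(exp(6*r) + 3*exp(5*r) - 3*exp(4*r) - 11*exp(3*r) + 6*exp(2*r) + 12*exp(r) - 8)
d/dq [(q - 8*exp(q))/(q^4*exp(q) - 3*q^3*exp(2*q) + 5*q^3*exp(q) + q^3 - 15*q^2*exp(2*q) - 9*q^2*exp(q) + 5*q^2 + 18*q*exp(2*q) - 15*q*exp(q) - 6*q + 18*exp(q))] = ((1 - 8*exp(q))*(q^4*exp(q) - 3*q^3*exp(2*q) + 5*q^3*exp(q) + q^3 - 15*q^2*exp(2*q) - 9*q^2*exp(q) + 5*q^2 + 18*q*exp(2*q) - 15*q*exp(q) - 6*q + 18*exp(q)) - (q - 8*exp(q))*(q^4*exp(q) - 6*q^3*exp(2*q) + 9*q^3*exp(q) - 39*q^2*exp(2*q) + 6*q^2*exp(q) + 3*q^2 + 6*q*exp(2*q) - 33*q*exp(q) + 10*q + 18*exp(2*q) + 3*exp(q) - 6))/(q^4*exp(q) - 3*q^3*exp(2*q) + 5*q^3*exp(q) + q^3 - 15*q^2*exp(2*q) - 9*q^2*exp(q) + 5*q^2 + 18*q*exp(2*q) - 15*q*exp(q) - 6*q + 18*exp(q))^2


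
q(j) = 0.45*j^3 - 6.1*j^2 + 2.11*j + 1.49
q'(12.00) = 50.11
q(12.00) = -73.99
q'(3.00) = -22.34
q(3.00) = -34.93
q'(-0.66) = 10.75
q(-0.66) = -2.69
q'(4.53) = -25.45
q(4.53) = -72.30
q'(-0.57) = 9.50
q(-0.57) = -1.78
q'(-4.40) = 81.93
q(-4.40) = -164.22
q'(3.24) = -23.25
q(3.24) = -40.40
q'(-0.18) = 4.35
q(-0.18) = 0.91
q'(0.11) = 0.78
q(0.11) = 1.65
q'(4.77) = -25.37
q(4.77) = -78.40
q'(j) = 1.35*j^2 - 12.2*j + 2.11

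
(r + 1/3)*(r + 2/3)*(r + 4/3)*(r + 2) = r^4 + 13*r^3/3 + 56*r^2/9 + 92*r/27 + 16/27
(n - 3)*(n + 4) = n^2 + n - 12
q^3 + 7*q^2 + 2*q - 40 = (q - 2)*(q + 4)*(q + 5)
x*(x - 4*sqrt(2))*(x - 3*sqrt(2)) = x^3 - 7*sqrt(2)*x^2 + 24*x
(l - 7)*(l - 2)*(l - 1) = l^3 - 10*l^2 + 23*l - 14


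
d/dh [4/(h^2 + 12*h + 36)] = 8*(-h - 6)/(h^2 + 12*h + 36)^2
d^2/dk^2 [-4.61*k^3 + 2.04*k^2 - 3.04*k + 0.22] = 4.08 - 27.66*k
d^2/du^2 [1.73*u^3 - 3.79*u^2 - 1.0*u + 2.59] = 10.38*u - 7.58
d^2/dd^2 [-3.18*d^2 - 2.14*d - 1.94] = -6.36000000000000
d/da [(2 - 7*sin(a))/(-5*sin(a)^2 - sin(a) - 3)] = (-35*sin(a)^2 + 20*sin(a) + 23)*cos(a)/(5*sin(a)^2 + sin(a) + 3)^2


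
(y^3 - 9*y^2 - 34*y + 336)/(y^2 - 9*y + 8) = (y^2 - y - 42)/(y - 1)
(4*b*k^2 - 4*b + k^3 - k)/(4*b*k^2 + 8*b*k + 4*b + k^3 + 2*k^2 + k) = (k - 1)/(k + 1)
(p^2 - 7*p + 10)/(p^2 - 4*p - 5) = (p - 2)/(p + 1)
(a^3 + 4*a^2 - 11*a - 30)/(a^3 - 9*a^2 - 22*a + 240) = (a^2 - a - 6)/(a^2 - 14*a + 48)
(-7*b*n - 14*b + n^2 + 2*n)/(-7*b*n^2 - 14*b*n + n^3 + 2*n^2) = 1/n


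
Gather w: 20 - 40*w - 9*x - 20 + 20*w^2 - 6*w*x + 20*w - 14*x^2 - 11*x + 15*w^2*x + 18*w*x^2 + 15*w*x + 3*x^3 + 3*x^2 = w^2*(15*x + 20) + w*(18*x^2 + 9*x - 20) + 3*x^3 - 11*x^2 - 20*x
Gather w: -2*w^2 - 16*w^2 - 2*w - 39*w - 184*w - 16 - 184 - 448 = -18*w^2 - 225*w - 648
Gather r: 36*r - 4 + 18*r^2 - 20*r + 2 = 18*r^2 + 16*r - 2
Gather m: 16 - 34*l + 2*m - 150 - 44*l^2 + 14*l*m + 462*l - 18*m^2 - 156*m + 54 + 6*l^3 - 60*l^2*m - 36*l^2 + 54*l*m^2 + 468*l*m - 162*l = 6*l^3 - 80*l^2 + 266*l + m^2*(54*l - 18) + m*(-60*l^2 + 482*l - 154) - 80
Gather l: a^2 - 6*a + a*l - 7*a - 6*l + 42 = a^2 - 13*a + l*(a - 6) + 42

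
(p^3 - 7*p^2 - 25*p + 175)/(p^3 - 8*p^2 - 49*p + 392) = (p^2 - 25)/(p^2 - p - 56)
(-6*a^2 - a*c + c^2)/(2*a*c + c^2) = (-3*a + c)/c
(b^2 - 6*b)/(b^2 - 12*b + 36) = b/(b - 6)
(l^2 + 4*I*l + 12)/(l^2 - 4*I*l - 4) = (l + 6*I)/(l - 2*I)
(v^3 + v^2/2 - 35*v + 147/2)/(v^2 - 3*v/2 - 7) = (v^2 + 4*v - 21)/(v + 2)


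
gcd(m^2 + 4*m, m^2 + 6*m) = m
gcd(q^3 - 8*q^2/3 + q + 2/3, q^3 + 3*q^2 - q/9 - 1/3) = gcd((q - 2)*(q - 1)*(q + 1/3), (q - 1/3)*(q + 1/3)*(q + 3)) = q + 1/3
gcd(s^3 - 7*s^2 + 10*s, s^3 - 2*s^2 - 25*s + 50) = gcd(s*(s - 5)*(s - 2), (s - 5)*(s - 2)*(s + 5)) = s^2 - 7*s + 10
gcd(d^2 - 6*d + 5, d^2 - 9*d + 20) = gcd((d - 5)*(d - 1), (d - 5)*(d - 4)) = d - 5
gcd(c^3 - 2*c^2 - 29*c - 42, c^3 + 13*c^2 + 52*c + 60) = c + 2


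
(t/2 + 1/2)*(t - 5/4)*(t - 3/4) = t^3/2 - t^2/2 - 17*t/32 + 15/32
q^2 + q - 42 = (q - 6)*(q + 7)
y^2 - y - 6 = (y - 3)*(y + 2)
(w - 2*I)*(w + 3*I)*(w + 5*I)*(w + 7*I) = w^4 + 13*I*w^3 - 41*w^2 + 37*I*w - 210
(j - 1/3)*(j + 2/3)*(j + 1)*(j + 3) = j^4 + 13*j^3/3 + 37*j^2/9 + j/9 - 2/3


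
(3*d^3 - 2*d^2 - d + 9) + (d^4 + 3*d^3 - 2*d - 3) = d^4 + 6*d^3 - 2*d^2 - 3*d + 6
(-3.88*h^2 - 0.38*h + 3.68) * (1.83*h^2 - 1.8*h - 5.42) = -7.1004*h^4 + 6.2886*h^3 + 28.448*h^2 - 4.5644*h - 19.9456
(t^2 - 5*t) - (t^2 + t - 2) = 2 - 6*t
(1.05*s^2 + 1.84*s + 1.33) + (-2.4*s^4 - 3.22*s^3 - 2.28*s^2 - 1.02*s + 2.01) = -2.4*s^4 - 3.22*s^3 - 1.23*s^2 + 0.82*s + 3.34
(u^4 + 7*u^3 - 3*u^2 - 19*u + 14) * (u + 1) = u^5 + 8*u^4 + 4*u^3 - 22*u^2 - 5*u + 14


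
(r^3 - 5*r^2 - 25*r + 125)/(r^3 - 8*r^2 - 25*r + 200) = (r - 5)/(r - 8)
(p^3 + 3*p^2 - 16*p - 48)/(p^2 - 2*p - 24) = (p^2 - p - 12)/(p - 6)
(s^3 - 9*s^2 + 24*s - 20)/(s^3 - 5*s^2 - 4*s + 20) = (s - 2)/(s + 2)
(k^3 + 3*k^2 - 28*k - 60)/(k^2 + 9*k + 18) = (k^2 - 3*k - 10)/(k + 3)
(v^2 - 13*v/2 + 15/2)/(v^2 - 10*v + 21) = (2*v^2 - 13*v + 15)/(2*(v^2 - 10*v + 21))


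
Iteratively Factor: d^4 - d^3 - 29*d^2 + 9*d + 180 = (d - 5)*(d^3 + 4*d^2 - 9*d - 36) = (d - 5)*(d + 4)*(d^2 - 9) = (d - 5)*(d + 3)*(d + 4)*(d - 3)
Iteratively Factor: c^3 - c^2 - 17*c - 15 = (c + 3)*(c^2 - 4*c - 5) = (c + 1)*(c + 3)*(c - 5)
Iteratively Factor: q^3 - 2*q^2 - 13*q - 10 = (q - 5)*(q^2 + 3*q + 2) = (q - 5)*(q + 1)*(q + 2)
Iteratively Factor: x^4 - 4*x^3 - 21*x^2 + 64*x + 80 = (x - 4)*(x^3 - 21*x - 20) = (x - 4)*(x + 1)*(x^2 - x - 20) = (x - 5)*(x - 4)*(x + 1)*(x + 4)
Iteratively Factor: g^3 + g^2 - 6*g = (g + 3)*(g^2 - 2*g) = (g - 2)*(g + 3)*(g)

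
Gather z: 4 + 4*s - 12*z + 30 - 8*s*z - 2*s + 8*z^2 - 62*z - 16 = 2*s + 8*z^2 + z*(-8*s - 74) + 18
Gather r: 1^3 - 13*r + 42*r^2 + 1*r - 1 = 42*r^2 - 12*r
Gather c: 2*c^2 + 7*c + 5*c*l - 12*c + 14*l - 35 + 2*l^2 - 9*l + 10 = 2*c^2 + c*(5*l - 5) + 2*l^2 + 5*l - 25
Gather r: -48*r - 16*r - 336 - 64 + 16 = -64*r - 384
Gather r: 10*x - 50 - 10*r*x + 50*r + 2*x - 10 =r*(50 - 10*x) + 12*x - 60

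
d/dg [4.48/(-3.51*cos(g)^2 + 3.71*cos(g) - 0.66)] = (16.6208 - 31.4496*cos(g))*sin(g)/(3.51*cos(g)^2 - 3.71*cos(g) + 0.66)^2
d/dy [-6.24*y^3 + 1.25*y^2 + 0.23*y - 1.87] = -18.72*y^2 + 2.5*y + 0.23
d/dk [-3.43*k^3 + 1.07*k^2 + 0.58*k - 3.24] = -10.29*k^2 + 2.14*k + 0.58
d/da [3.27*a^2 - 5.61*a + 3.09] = 6.54*a - 5.61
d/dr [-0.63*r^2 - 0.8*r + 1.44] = -1.26*r - 0.8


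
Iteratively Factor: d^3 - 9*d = (d + 3)*(d^2 - 3*d) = (d - 3)*(d + 3)*(d)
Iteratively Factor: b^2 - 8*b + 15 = (b - 3)*(b - 5)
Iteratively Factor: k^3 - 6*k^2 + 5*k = (k - 5)*(k^2 - k) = (k - 5)*(k - 1)*(k)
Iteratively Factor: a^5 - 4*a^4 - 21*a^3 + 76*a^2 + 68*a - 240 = (a - 5)*(a^4 + a^3 - 16*a^2 - 4*a + 48) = (a - 5)*(a + 4)*(a^3 - 3*a^2 - 4*a + 12) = (a - 5)*(a - 3)*(a + 4)*(a^2 - 4) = (a - 5)*(a - 3)*(a - 2)*(a + 4)*(a + 2)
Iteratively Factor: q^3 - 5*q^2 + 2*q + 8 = (q - 4)*(q^2 - q - 2) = (q - 4)*(q + 1)*(q - 2)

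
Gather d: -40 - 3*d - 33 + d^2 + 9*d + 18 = d^2 + 6*d - 55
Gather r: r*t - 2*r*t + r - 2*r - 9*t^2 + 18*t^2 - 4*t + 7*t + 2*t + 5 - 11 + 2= r*(-t - 1) + 9*t^2 + 5*t - 4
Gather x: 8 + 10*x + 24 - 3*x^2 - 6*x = -3*x^2 + 4*x + 32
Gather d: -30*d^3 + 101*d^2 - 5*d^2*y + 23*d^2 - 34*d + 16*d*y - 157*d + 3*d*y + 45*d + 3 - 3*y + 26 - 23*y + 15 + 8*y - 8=-30*d^3 + d^2*(124 - 5*y) + d*(19*y - 146) - 18*y + 36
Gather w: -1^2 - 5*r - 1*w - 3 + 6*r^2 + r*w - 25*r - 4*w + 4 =6*r^2 - 30*r + w*(r - 5)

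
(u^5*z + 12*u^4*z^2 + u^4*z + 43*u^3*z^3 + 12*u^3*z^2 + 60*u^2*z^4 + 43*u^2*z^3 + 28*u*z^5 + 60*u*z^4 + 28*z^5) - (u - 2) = u^5*z + 12*u^4*z^2 + u^4*z + 43*u^3*z^3 + 12*u^3*z^2 + 60*u^2*z^4 + 43*u^2*z^3 + 28*u*z^5 + 60*u*z^4 - u + 28*z^5 + 2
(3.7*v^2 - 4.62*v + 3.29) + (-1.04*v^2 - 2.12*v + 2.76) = 2.66*v^2 - 6.74*v + 6.05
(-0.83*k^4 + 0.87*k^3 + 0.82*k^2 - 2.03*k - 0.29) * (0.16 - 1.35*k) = 1.1205*k^5 - 1.3073*k^4 - 0.9678*k^3 + 2.8717*k^2 + 0.0667*k - 0.0464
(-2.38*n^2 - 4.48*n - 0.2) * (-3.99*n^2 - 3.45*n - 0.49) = 9.4962*n^4 + 26.0862*n^3 + 17.4202*n^2 + 2.8852*n + 0.098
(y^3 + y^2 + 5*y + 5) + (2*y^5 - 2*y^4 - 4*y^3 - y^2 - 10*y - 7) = 2*y^5 - 2*y^4 - 3*y^3 - 5*y - 2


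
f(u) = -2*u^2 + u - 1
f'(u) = 1 - 4*u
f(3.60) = -23.32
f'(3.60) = -13.40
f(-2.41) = -15.03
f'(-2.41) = 10.64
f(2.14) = -8.02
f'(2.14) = -7.56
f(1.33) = -3.21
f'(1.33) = -4.32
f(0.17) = -0.89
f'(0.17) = 0.32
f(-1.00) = -4.00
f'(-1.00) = 5.00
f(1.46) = -3.80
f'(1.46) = -4.84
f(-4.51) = -46.19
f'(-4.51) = 19.04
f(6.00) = -67.00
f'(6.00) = -23.00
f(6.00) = -67.00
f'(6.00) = -23.00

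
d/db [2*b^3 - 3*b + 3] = 6*b^2 - 3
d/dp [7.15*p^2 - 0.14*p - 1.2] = 14.3*p - 0.14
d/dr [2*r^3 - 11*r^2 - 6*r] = 6*r^2 - 22*r - 6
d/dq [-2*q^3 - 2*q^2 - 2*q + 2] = -6*q^2 - 4*q - 2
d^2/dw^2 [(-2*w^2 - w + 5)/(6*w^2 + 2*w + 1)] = 4*(-6*w^3 + 288*w^2 + 99*w - 5)/(216*w^6 + 216*w^5 + 180*w^4 + 80*w^3 + 30*w^2 + 6*w + 1)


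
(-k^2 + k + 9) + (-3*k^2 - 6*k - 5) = -4*k^2 - 5*k + 4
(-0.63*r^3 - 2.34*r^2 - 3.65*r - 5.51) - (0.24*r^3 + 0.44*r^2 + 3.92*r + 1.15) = -0.87*r^3 - 2.78*r^2 - 7.57*r - 6.66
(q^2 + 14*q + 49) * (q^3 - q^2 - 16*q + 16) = q^5 + 13*q^4 + 19*q^3 - 257*q^2 - 560*q + 784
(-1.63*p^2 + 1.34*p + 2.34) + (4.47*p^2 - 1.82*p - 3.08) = 2.84*p^2 - 0.48*p - 0.74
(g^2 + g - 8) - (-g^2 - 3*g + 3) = 2*g^2 + 4*g - 11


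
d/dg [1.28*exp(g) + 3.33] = 1.28*exp(g)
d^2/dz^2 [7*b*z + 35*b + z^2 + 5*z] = 2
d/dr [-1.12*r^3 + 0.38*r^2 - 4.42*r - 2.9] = -3.36*r^2 + 0.76*r - 4.42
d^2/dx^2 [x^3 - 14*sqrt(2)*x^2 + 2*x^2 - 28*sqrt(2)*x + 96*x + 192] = 6*x - 28*sqrt(2) + 4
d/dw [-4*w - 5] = -4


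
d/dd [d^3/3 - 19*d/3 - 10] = d^2 - 19/3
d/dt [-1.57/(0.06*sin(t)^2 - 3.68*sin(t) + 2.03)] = (0.1884*sin(t) - 5.7776)*cos(t)/(0.06*sin(t)^2 - 3.68*sin(t) + 2.03)^2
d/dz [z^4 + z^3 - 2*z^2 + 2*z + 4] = 4*z^3 + 3*z^2 - 4*z + 2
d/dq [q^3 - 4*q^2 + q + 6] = 3*q^2 - 8*q + 1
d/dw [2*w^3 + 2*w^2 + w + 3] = 6*w^2 + 4*w + 1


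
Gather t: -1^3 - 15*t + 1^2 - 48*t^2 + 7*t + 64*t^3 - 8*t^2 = 64*t^3 - 56*t^2 - 8*t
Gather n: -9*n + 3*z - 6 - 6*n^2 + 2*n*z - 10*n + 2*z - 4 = -6*n^2 + n*(2*z - 19) + 5*z - 10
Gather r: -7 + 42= 35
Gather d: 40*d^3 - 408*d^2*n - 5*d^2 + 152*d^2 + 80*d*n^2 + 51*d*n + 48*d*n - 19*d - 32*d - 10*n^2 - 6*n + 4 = 40*d^3 + d^2*(147 - 408*n) + d*(80*n^2 + 99*n - 51) - 10*n^2 - 6*n + 4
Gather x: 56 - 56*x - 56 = -56*x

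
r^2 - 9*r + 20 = (r - 5)*(r - 4)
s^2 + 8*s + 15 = (s + 3)*(s + 5)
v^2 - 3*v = v*(v - 3)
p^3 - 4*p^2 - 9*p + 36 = (p - 4)*(p - 3)*(p + 3)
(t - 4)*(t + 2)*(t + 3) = t^3 + t^2 - 14*t - 24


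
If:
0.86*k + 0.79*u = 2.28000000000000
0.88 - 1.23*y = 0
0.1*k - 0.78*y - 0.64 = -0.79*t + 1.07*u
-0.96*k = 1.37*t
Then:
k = 6.03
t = -4.22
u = -3.67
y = 0.72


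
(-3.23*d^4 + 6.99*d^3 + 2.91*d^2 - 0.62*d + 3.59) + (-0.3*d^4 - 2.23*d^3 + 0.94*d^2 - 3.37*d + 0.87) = -3.53*d^4 + 4.76*d^3 + 3.85*d^2 - 3.99*d + 4.46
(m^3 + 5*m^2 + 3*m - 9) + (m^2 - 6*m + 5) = m^3 + 6*m^2 - 3*m - 4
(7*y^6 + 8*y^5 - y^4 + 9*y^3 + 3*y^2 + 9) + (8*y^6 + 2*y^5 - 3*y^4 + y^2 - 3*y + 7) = 15*y^6 + 10*y^5 - 4*y^4 + 9*y^3 + 4*y^2 - 3*y + 16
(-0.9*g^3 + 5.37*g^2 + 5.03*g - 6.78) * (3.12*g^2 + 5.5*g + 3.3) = -2.808*g^5 + 11.8044*g^4 + 42.2586*g^3 + 24.2324*g^2 - 20.691*g - 22.374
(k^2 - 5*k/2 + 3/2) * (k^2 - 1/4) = k^4 - 5*k^3/2 + 5*k^2/4 + 5*k/8 - 3/8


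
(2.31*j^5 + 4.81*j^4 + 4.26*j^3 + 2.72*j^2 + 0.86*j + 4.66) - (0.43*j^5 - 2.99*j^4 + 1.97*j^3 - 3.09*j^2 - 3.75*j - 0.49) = 1.88*j^5 + 7.8*j^4 + 2.29*j^3 + 5.81*j^2 + 4.61*j + 5.15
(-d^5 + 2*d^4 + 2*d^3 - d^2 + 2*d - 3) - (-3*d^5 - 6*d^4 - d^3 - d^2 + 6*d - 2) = 2*d^5 + 8*d^4 + 3*d^3 - 4*d - 1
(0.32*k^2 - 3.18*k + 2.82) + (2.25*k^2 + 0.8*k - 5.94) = 2.57*k^2 - 2.38*k - 3.12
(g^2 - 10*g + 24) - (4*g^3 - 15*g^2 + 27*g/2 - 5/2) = -4*g^3 + 16*g^2 - 47*g/2 + 53/2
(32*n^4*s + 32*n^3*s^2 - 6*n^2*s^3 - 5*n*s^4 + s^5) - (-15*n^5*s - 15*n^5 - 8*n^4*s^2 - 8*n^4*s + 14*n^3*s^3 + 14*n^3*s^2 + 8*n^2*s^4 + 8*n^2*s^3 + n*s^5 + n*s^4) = 15*n^5*s + 15*n^5 + 8*n^4*s^2 + 40*n^4*s - 14*n^3*s^3 + 18*n^3*s^2 - 8*n^2*s^4 - 14*n^2*s^3 - n*s^5 - 6*n*s^4 + s^5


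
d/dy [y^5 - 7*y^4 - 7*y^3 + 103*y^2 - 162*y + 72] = 5*y^4 - 28*y^3 - 21*y^2 + 206*y - 162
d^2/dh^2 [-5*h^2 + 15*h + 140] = -10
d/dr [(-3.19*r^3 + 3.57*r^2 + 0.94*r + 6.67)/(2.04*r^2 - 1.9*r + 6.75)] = (-6.5076*r^4 + 12.122*r^3 - 73.2981*r^2 + 20.9814*r + 19.018)/(4.1616*r^4 - 7.752*r^3 + 31.15*r^2 - 25.65*r + 45.5625)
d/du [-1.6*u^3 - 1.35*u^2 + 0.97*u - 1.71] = -4.8*u^2 - 2.7*u + 0.97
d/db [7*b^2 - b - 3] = 14*b - 1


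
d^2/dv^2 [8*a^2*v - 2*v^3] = -12*v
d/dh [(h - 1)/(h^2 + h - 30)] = (h^2 + h - (h - 1)*(2*h + 1) - 30)/(h^2 + h - 30)^2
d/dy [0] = 0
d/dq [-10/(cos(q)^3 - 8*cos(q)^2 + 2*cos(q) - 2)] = 10*(-3*cos(q)^2 + 16*cos(q) - 2)*sin(q)/(cos(q)^3 - 8*cos(q)^2 + 2*cos(q) - 2)^2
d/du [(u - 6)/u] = 6/u^2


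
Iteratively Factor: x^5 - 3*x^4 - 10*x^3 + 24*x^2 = (x)*(x^4 - 3*x^3 - 10*x^2 + 24*x) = x^2*(x^3 - 3*x^2 - 10*x + 24) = x^2*(x - 2)*(x^2 - x - 12) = x^2*(x - 4)*(x - 2)*(x + 3)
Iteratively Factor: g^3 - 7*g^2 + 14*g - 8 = (g - 1)*(g^2 - 6*g + 8) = (g - 4)*(g - 1)*(g - 2)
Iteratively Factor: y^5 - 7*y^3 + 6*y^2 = (y - 1)*(y^4 + y^3 - 6*y^2) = (y - 1)*(y + 3)*(y^3 - 2*y^2) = y*(y - 1)*(y + 3)*(y^2 - 2*y) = y*(y - 2)*(y - 1)*(y + 3)*(y)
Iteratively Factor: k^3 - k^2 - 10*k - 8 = (k + 1)*(k^2 - 2*k - 8) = (k - 4)*(k + 1)*(k + 2)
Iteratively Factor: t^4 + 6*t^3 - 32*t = (t - 2)*(t^3 + 8*t^2 + 16*t) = (t - 2)*(t + 4)*(t^2 + 4*t) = t*(t - 2)*(t + 4)*(t + 4)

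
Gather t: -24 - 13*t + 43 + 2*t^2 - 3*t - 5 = 2*t^2 - 16*t + 14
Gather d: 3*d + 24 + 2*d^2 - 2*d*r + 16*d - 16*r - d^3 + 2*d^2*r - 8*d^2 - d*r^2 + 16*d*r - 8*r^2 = -d^3 + d^2*(2*r - 6) + d*(-r^2 + 14*r + 19) - 8*r^2 - 16*r + 24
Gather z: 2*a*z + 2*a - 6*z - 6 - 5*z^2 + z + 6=2*a - 5*z^2 + z*(2*a - 5)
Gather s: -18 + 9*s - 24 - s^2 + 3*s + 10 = -s^2 + 12*s - 32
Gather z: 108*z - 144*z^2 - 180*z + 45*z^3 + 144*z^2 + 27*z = 45*z^3 - 45*z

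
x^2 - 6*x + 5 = (x - 5)*(x - 1)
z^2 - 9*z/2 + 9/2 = (z - 3)*(z - 3/2)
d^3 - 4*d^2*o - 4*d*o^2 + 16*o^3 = (d - 4*o)*(d - 2*o)*(d + 2*o)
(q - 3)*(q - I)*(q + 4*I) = q^3 - 3*q^2 + 3*I*q^2 + 4*q - 9*I*q - 12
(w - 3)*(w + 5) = w^2 + 2*w - 15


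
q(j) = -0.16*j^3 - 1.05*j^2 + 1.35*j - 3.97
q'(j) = -0.48*j^2 - 2.1*j + 1.35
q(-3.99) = -15.91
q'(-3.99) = 2.09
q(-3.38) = -14.35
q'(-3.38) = 2.96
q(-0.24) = -4.35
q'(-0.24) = 1.83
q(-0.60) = -5.12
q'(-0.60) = 2.44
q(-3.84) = -15.58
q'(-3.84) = 2.34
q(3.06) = -14.26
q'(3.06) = -9.57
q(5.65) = -58.72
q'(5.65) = -25.84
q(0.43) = -3.60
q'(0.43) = 0.36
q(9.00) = -193.51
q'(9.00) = -56.43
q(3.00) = -13.69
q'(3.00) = -9.27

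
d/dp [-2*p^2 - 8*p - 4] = -4*p - 8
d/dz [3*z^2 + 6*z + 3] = 6*z + 6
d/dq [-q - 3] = -1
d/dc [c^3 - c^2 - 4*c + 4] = 3*c^2 - 2*c - 4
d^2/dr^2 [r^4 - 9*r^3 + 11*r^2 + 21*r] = 12*r^2 - 54*r + 22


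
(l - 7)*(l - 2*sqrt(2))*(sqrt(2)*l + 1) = sqrt(2)*l^3 - 7*sqrt(2)*l^2 - 3*l^2 - 2*sqrt(2)*l + 21*l + 14*sqrt(2)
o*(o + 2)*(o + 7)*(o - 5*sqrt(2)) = o^4 - 5*sqrt(2)*o^3 + 9*o^3 - 45*sqrt(2)*o^2 + 14*o^2 - 70*sqrt(2)*o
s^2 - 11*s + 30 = (s - 6)*(s - 5)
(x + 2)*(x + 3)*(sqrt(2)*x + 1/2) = sqrt(2)*x^3 + x^2/2 + 5*sqrt(2)*x^2 + 5*x/2 + 6*sqrt(2)*x + 3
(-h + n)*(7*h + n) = -7*h^2 + 6*h*n + n^2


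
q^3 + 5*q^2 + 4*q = q*(q + 1)*(q + 4)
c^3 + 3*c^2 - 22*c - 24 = (c - 4)*(c + 1)*(c + 6)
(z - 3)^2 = z^2 - 6*z + 9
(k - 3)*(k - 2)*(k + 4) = k^3 - k^2 - 14*k + 24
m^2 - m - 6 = (m - 3)*(m + 2)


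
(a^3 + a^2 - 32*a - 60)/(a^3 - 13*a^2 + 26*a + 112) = (a^2 - a - 30)/(a^2 - 15*a + 56)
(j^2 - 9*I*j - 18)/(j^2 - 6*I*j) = (j - 3*I)/j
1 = 1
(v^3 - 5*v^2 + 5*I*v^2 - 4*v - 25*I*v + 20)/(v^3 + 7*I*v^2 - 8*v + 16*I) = (v^2 + v*(-5 + I) - 5*I)/(v^2 + 3*I*v + 4)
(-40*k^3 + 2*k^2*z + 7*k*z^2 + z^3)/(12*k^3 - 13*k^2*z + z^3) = (-10*k^2 + 3*k*z + z^2)/(3*k^2 - 4*k*z + z^2)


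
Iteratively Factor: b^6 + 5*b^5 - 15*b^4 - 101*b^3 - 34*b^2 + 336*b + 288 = (b + 3)*(b^5 + 2*b^4 - 21*b^3 - 38*b^2 + 80*b + 96) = (b - 4)*(b + 3)*(b^4 + 6*b^3 + 3*b^2 - 26*b - 24) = (b - 4)*(b + 1)*(b + 3)*(b^3 + 5*b^2 - 2*b - 24) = (b - 4)*(b + 1)*(b + 3)*(b + 4)*(b^2 + b - 6) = (b - 4)*(b - 2)*(b + 1)*(b + 3)*(b + 4)*(b + 3)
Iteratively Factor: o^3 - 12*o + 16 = (o + 4)*(o^2 - 4*o + 4) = (o - 2)*(o + 4)*(o - 2)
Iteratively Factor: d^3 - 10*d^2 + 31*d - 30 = (d - 3)*(d^2 - 7*d + 10) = (d - 3)*(d - 2)*(d - 5)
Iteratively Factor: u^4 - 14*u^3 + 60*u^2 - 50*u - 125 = (u - 5)*(u^3 - 9*u^2 + 15*u + 25) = (u - 5)^2*(u^2 - 4*u - 5) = (u - 5)^2*(u + 1)*(u - 5)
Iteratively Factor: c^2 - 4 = (c - 2)*(c + 2)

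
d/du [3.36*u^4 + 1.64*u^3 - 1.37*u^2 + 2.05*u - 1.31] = 13.44*u^3 + 4.92*u^2 - 2.74*u + 2.05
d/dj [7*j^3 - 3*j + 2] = 21*j^2 - 3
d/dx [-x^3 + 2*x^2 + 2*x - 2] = -3*x^2 + 4*x + 2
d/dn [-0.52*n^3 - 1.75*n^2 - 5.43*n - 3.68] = -1.56*n^2 - 3.5*n - 5.43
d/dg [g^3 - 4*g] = 3*g^2 - 4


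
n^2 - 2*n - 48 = (n - 8)*(n + 6)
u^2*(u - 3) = u^3 - 3*u^2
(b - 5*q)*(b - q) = b^2 - 6*b*q + 5*q^2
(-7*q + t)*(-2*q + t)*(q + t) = 14*q^3 + 5*q^2*t - 8*q*t^2 + t^3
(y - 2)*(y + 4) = y^2 + 2*y - 8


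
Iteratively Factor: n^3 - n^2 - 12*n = (n)*(n^2 - n - 12) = n*(n + 3)*(n - 4)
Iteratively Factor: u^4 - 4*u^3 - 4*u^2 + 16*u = (u - 2)*(u^3 - 2*u^2 - 8*u) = (u - 4)*(u - 2)*(u^2 + 2*u) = u*(u - 4)*(u - 2)*(u + 2)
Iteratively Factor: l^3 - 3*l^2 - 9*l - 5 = (l - 5)*(l^2 + 2*l + 1) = (l - 5)*(l + 1)*(l + 1)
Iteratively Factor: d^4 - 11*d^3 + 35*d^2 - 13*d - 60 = (d + 1)*(d^3 - 12*d^2 + 47*d - 60) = (d - 4)*(d + 1)*(d^2 - 8*d + 15) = (d - 4)*(d - 3)*(d + 1)*(d - 5)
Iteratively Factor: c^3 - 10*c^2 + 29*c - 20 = (c - 5)*(c^2 - 5*c + 4) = (c - 5)*(c - 1)*(c - 4)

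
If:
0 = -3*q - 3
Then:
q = -1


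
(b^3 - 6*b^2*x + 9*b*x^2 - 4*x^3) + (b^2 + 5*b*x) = b^3 - 6*b^2*x + b^2 + 9*b*x^2 + 5*b*x - 4*x^3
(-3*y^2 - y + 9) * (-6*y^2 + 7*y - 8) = 18*y^4 - 15*y^3 - 37*y^2 + 71*y - 72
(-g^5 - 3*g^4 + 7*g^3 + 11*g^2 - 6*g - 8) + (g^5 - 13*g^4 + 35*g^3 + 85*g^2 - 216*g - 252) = -16*g^4 + 42*g^3 + 96*g^2 - 222*g - 260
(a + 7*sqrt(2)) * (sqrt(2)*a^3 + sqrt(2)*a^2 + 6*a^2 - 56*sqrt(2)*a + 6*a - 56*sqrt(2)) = sqrt(2)*a^4 + sqrt(2)*a^3 + 20*a^3 - 14*sqrt(2)*a^2 + 20*a^2 - 784*a - 14*sqrt(2)*a - 784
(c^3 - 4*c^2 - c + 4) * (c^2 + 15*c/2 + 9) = c^5 + 7*c^4/2 - 22*c^3 - 79*c^2/2 + 21*c + 36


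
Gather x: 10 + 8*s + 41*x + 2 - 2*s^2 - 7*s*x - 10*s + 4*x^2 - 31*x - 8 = -2*s^2 - 2*s + 4*x^2 + x*(10 - 7*s) + 4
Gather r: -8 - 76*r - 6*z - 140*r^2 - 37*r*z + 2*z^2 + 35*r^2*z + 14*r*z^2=r^2*(35*z - 140) + r*(14*z^2 - 37*z - 76) + 2*z^2 - 6*z - 8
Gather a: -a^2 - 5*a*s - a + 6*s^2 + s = -a^2 + a*(-5*s - 1) + 6*s^2 + s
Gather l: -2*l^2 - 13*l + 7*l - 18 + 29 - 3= -2*l^2 - 6*l + 8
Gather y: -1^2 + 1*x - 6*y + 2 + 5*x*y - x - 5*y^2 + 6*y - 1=5*x*y - 5*y^2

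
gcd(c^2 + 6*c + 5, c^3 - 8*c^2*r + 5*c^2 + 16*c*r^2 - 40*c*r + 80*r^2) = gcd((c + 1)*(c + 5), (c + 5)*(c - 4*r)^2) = c + 5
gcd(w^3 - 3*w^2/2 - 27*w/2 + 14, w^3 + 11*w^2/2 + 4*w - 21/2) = w^2 + 5*w/2 - 7/2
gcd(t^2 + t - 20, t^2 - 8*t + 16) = t - 4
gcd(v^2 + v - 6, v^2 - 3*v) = 1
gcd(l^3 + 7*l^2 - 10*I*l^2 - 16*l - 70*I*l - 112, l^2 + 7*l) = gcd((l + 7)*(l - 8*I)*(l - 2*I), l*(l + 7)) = l + 7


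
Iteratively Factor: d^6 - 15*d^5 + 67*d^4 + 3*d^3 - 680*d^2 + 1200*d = (d)*(d^5 - 15*d^4 + 67*d^3 + 3*d^2 - 680*d + 1200) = d*(d - 4)*(d^4 - 11*d^3 + 23*d^2 + 95*d - 300) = d*(d - 5)*(d - 4)*(d^3 - 6*d^2 - 7*d + 60) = d*(d - 5)*(d - 4)*(d + 3)*(d^2 - 9*d + 20) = d*(d - 5)^2*(d - 4)*(d + 3)*(d - 4)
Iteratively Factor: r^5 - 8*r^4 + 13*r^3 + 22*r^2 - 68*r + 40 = (r - 5)*(r^4 - 3*r^3 - 2*r^2 + 12*r - 8) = (r - 5)*(r - 1)*(r^3 - 2*r^2 - 4*r + 8) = (r - 5)*(r - 2)*(r - 1)*(r^2 - 4) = (r - 5)*(r - 2)^2*(r - 1)*(r + 2)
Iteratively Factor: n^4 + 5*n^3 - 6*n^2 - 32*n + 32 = (n - 2)*(n^3 + 7*n^2 + 8*n - 16) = (n - 2)*(n + 4)*(n^2 + 3*n - 4) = (n - 2)*(n - 1)*(n + 4)*(n + 4)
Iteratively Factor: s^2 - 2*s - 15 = (s + 3)*(s - 5)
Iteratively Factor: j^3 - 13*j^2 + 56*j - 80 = (j - 4)*(j^2 - 9*j + 20) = (j - 5)*(j - 4)*(j - 4)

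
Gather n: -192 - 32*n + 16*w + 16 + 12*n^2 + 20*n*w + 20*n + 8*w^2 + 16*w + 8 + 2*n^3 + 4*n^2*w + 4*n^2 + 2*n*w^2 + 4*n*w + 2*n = 2*n^3 + n^2*(4*w + 16) + n*(2*w^2 + 24*w - 10) + 8*w^2 + 32*w - 168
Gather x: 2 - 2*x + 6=8 - 2*x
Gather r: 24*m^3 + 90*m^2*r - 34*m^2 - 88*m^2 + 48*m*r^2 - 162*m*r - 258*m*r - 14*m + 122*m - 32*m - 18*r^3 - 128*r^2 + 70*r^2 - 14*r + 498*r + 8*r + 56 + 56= 24*m^3 - 122*m^2 + 76*m - 18*r^3 + r^2*(48*m - 58) + r*(90*m^2 - 420*m + 492) + 112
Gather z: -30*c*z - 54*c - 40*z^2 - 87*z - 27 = -54*c - 40*z^2 + z*(-30*c - 87) - 27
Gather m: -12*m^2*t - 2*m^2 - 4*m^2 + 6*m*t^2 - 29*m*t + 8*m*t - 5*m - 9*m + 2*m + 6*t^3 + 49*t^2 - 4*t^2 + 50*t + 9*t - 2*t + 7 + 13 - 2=m^2*(-12*t - 6) + m*(6*t^2 - 21*t - 12) + 6*t^3 + 45*t^2 + 57*t + 18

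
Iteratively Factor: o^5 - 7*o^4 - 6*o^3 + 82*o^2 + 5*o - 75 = (o - 5)*(o^4 - 2*o^3 - 16*o^2 + 2*o + 15) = (o - 5)^2*(o^3 + 3*o^2 - o - 3) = (o - 5)^2*(o + 3)*(o^2 - 1) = (o - 5)^2*(o - 1)*(o + 3)*(o + 1)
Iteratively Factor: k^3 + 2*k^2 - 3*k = (k - 1)*(k^2 + 3*k) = k*(k - 1)*(k + 3)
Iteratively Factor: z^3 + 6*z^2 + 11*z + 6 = (z + 3)*(z^2 + 3*z + 2) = (z + 1)*(z + 3)*(z + 2)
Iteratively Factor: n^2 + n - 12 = (n - 3)*(n + 4)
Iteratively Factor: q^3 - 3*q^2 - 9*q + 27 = (q + 3)*(q^2 - 6*q + 9) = (q - 3)*(q + 3)*(q - 3)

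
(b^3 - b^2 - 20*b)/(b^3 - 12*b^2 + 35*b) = (b + 4)/(b - 7)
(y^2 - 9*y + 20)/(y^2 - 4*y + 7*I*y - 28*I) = (y - 5)/(y + 7*I)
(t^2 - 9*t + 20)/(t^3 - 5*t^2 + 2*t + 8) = (t - 5)/(t^2 - t - 2)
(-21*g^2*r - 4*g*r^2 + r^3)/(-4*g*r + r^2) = (21*g^2 + 4*g*r - r^2)/(4*g - r)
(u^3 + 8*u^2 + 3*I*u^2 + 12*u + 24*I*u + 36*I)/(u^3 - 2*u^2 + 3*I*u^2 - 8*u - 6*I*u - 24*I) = (u + 6)/(u - 4)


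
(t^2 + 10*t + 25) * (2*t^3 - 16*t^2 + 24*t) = 2*t^5 + 4*t^4 - 86*t^3 - 160*t^2 + 600*t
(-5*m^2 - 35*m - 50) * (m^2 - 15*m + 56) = -5*m^4 + 40*m^3 + 195*m^2 - 1210*m - 2800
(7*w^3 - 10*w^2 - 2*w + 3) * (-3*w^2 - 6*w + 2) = -21*w^5 - 12*w^4 + 80*w^3 - 17*w^2 - 22*w + 6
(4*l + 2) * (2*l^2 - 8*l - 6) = 8*l^3 - 28*l^2 - 40*l - 12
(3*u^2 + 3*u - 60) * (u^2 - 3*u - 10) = 3*u^4 - 6*u^3 - 99*u^2 + 150*u + 600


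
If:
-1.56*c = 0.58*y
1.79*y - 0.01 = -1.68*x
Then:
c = -0.371794871794872*y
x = 0.00595238095238095 - 1.06547619047619*y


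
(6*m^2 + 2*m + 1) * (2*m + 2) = 12*m^3 + 16*m^2 + 6*m + 2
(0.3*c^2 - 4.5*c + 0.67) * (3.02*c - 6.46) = 0.906*c^3 - 15.528*c^2 + 31.0934*c - 4.3282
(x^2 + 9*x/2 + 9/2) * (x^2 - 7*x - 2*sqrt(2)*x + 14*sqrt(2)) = x^4 - 2*sqrt(2)*x^3 - 5*x^3/2 - 27*x^2 + 5*sqrt(2)*x^2 - 63*x/2 + 54*sqrt(2)*x + 63*sqrt(2)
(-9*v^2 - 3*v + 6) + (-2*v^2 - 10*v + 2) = -11*v^2 - 13*v + 8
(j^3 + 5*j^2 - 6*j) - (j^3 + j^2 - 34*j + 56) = 4*j^2 + 28*j - 56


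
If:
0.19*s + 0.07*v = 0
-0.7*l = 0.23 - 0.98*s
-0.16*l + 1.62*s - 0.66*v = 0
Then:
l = -0.35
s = -0.02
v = 0.04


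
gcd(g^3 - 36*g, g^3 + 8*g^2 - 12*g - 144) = g + 6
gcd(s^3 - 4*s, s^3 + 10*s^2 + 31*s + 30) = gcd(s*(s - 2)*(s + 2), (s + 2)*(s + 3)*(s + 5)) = s + 2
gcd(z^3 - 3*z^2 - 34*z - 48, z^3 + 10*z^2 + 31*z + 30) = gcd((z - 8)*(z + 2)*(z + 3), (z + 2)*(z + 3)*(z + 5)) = z^2 + 5*z + 6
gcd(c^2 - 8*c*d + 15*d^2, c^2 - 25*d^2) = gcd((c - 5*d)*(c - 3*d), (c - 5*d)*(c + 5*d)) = c - 5*d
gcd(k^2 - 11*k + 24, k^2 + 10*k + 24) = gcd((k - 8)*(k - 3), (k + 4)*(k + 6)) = 1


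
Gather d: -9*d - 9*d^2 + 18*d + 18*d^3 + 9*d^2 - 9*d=18*d^3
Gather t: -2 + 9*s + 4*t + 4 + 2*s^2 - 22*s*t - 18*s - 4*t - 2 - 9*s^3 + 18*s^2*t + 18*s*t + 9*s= -9*s^3 + 2*s^2 + t*(18*s^2 - 4*s)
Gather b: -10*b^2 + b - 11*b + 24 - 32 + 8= -10*b^2 - 10*b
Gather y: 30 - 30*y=30 - 30*y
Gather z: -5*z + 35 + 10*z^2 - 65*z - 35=10*z^2 - 70*z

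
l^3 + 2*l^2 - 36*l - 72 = (l - 6)*(l + 2)*(l + 6)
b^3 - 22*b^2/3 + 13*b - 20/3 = (b - 5)*(b - 4/3)*(b - 1)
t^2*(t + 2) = t^3 + 2*t^2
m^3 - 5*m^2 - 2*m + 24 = (m - 4)*(m - 3)*(m + 2)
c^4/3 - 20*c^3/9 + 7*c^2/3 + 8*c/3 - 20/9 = (c/3 + 1/3)*(c - 5)*(c - 2)*(c - 2/3)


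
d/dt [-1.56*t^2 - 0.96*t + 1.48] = -3.12*t - 0.96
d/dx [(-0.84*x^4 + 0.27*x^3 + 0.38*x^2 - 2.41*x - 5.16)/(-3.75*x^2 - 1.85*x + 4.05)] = (6.3*x^5 + 3.6495*x^4 - 14.607*x^3 - 6.46*x^2 - 35.622*x - 19.3065)/(14.0625*x^4 + 13.875*x^3 - 26.9525*x^2 - 14.985*x + 16.4025)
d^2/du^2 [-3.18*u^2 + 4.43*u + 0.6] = -6.36000000000000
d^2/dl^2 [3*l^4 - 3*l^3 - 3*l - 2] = 18*l*(2*l - 1)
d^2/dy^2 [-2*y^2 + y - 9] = -4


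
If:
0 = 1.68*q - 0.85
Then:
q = 0.51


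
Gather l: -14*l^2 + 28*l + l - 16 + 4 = -14*l^2 + 29*l - 12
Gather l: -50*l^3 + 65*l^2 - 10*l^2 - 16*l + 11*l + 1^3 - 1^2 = -50*l^3 + 55*l^2 - 5*l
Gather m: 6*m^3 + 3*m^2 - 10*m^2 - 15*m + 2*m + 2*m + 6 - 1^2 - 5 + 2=6*m^3 - 7*m^2 - 11*m + 2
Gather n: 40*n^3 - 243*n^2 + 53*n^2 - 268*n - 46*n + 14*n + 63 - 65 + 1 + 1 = 40*n^3 - 190*n^2 - 300*n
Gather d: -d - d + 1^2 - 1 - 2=-2*d - 2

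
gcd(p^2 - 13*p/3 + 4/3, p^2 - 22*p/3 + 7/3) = p - 1/3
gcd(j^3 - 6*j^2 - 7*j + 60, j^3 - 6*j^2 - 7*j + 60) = j^3 - 6*j^2 - 7*j + 60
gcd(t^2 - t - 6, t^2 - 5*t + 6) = t - 3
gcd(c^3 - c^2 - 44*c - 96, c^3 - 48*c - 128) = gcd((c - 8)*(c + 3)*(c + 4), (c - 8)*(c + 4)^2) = c^2 - 4*c - 32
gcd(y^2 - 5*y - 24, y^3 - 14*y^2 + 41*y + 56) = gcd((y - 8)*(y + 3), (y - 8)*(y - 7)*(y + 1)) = y - 8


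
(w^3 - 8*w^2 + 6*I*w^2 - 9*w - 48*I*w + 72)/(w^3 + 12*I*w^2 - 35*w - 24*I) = (w^2 + w*(-8 + 3*I) - 24*I)/(w^2 + 9*I*w - 8)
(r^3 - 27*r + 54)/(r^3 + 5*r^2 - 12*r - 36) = (r - 3)/(r + 2)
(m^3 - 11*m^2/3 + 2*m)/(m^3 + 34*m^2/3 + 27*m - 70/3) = m*(m - 3)/(m^2 + 12*m + 35)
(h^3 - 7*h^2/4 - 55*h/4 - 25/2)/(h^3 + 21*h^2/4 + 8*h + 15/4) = (h^2 - 3*h - 10)/(h^2 + 4*h + 3)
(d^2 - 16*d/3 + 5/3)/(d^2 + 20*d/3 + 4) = (3*d^2 - 16*d + 5)/(3*d^2 + 20*d + 12)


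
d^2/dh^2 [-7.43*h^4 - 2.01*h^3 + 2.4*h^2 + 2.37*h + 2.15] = -89.16*h^2 - 12.06*h + 4.8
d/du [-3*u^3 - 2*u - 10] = -9*u^2 - 2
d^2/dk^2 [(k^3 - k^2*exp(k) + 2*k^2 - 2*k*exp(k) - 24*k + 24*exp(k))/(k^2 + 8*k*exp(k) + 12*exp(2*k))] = (2*(2*(4*k*exp(k) + k + 12*exp(2*k) + 4*exp(k))*(k^2*exp(k) - 3*k^2 + 4*k*exp(k) - 4*k - 22*exp(k) + 24) - (4*k*exp(k) + 24*exp(2*k) + 8*exp(k) + 1)*(k^3 - k^2*exp(k) + 2*k^2 - 2*k*exp(k) - 24*k + 24*exp(k)))*(k^2 + 8*k*exp(k) + 12*exp(2*k)) + (k^2 + 8*k*exp(k) + 12*exp(2*k))^2*(-k^2*exp(k) - 6*k*exp(k) + 6*k + 18*exp(k) + 4) + 8*(4*k*exp(k) + k + 12*exp(2*k) + 4*exp(k))^2*(k^3 - k^2*exp(k) + 2*k^2 - 2*k*exp(k) - 24*k + 24*exp(k)))/(k^2 + 8*k*exp(k) + 12*exp(2*k))^3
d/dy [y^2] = 2*y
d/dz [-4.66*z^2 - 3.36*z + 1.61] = -9.32*z - 3.36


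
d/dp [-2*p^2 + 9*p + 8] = 9 - 4*p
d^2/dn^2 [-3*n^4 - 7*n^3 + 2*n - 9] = 6*n*(-6*n - 7)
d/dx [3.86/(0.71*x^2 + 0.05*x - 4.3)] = (-5.4812*x - 0.193)/(0.71*x^2 + 0.05*x - 4.3)^2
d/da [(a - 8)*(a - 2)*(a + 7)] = 3*a^2 - 6*a - 54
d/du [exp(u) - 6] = exp(u)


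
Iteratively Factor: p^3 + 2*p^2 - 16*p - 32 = (p - 4)*(p^2 + 6*p + 8) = (p - 4)*(p + 2)*(p + 4)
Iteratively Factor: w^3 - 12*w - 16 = (w + 2)*(w^2 - 2*w - 8) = (w + 2)^2*(w - 4)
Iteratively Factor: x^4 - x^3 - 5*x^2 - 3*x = (x + 1)*(x^3 - 2*x^2 - 3*x) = (x - 3)*(x + 1)*(x^2 + x) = (x - 3)*(x + 1)^2*(x)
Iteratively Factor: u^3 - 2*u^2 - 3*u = (u)*(u^2 - 2*u - 3) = u*(u - 3)*(u + 1)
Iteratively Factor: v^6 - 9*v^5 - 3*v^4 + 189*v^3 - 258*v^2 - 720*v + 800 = (v + 2)*(v^5 - 11*v^4 + 19*v^3 + 151*v^2 - 560*v + 400) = (v - 1)*(v + 2)*(v^4 - 10*v^3 + 9*v^2 + 160*v - 400) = (v - 5)*(v - 1)*(v + 2)*(v^3 - 5*v^2 - 16*v + 80) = (v - 5)^2*(v - 1)*(v + 2)*(v^2 - 16) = (v - 5)^2*(v - 1)*(v + 2)*(v + 4)*(v - 4)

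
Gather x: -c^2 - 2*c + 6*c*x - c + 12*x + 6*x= -c^2 - 3*c + x*(6*c + 18)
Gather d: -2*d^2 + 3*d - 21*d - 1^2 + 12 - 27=-2*d^2 - 18*d - 16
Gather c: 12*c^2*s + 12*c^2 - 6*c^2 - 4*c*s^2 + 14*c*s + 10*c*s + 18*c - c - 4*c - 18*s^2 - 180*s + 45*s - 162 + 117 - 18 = c^2*(12*s + 6) + c*(-4*s^2 + 24*s + 13) - 18*s^2 - 135*s - 63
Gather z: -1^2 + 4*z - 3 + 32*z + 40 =36*z + 36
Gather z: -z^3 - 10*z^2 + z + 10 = -z^3 - 10*z^2 + z + 10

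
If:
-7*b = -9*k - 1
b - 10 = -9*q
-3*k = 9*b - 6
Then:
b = 19/34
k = 11/34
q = 107/102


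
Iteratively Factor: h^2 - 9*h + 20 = (h - 4)*(h - 5)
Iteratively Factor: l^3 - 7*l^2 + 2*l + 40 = (l + 2)*(l^2 - 9*l + 20) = (l - 5)*(l + 2)*(l - 4)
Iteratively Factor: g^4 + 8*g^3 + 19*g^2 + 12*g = (g + 3)*(g^3 + 5*g^2 + 4*g) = g*(g + 3)*(g^2 + 5*g + 4) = g*(g + 1)*(g + 3)*(g + 4)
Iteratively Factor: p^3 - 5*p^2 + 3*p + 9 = (p - 3)*(p^2 - 2*p - 3) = (p - 3)*(p + 1)*(p - 3)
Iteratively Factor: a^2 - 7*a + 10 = (a - 2)*(a - 5)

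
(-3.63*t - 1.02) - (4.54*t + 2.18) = -8.17*t - 3.2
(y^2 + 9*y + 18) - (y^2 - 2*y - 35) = 11*y + 53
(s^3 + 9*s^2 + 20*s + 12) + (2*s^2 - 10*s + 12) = s^3 + 11*s^2 + 10*s + 24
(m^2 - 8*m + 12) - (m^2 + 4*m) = 12 - 12*m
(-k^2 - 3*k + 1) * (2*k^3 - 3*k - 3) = -2*k^5 - 6*k^4 + 5*k^3 + 12*k^2 + 6*k - 3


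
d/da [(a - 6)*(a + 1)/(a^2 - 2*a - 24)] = 3/(a^2 + 8*a + 16)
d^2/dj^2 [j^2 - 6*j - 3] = 2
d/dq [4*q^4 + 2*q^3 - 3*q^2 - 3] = 2*q*(8*q^2 + 3*q - 3)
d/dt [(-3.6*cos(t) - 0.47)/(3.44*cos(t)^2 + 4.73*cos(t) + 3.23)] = (-12.384*cos(t)^2 - 3.2336*cos(t) + 9.4049)*sin(t)/(11.8336*cos(t)^4 + 32.5424*cos(t)^3 + 44.5953*cos(t)^2 + 30.5558*cos(t) + 10.4329)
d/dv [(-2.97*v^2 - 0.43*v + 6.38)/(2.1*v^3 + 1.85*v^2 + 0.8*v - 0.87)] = (6.237*v^4 + 1.806*v^3 - 41.7745*v^2 - 18.4382*v - 4.7299)/(4.41*v^6 + 7.77*v^5 + 6.7825*v^4 - 0.694*v^3 - 2.579*v^2 - 1.392*v + 0.7569)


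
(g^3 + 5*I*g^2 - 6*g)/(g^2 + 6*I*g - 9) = g*(g + 2*I)/(g + 3*I)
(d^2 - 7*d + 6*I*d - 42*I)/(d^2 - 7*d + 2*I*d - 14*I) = (d + 6*I)/(d + 2*I)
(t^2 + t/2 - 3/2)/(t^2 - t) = (t + 3/2)/t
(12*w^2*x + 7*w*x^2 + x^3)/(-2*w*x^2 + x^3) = (12*w^2 + 7*w*x + x^2)/(x*(-2*w + x))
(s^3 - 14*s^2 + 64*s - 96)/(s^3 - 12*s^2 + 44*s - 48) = (s - 4)/(s - 2)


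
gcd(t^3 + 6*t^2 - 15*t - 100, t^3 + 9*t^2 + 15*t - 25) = t^2 + 10*t + 25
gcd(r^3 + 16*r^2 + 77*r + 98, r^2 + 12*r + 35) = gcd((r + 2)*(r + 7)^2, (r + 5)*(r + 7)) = r + 7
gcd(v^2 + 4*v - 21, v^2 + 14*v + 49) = v + 7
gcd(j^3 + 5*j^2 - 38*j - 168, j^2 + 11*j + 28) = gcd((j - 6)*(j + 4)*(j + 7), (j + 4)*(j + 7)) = j^2 + 11*j + 28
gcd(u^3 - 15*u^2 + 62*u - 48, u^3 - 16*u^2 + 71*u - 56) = u^2 - 9*u + 8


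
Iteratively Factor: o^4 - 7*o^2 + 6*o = (o - 1)*(o^3 + o^2 - 6*o) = (o - 1)*(o + 3)*(o^2 - 2*o) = (o - 2)*(o - 1)*(o + 3)*(o)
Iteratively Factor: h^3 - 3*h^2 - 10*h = (h + 2)*(h^2 - 5*h) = h*(h + 2)*(h - 5)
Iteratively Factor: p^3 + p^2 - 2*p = (p)*(p^2 + p - 2) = p*(p - 1)*(p + 2)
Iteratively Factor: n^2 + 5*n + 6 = (n + 2)*(n + 3)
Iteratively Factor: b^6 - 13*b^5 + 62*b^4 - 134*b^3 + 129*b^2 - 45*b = (b - 5)*(b^5 - 8*b^4 + 22*b^3 - 24*b^2 + 9*b) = (b - 5)*(b - 3)*(b^4 - 5*b^3 + 7*b^2 - 3*b) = (b - 5)*(b - 3)*(b - 1)*(b^3 - 4*b^2 + 3*b) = (b - 5)*(b - 3)^2*(b - 1)*(b^2 - b) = b*(b - 5)*(b - 3)^2*(b - 1)*(b - 1)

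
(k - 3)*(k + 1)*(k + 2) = k^3 - 7*k - 6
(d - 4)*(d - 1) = d^2 - 5*d + 4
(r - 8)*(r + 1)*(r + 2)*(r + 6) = r^4 + r^3 - 52*r^2 - 148*r - 96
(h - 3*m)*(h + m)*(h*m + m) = h^3*m - 2*h^2*m^2 + h^2*m - 3*h*m^3 - 2*h*m^2 - 3*m^3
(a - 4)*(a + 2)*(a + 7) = a^3 + 5*a^2 - 22*a - 56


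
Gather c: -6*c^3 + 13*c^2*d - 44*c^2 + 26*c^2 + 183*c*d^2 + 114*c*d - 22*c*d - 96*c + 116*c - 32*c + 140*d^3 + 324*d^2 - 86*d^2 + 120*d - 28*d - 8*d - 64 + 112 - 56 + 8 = -6*c^3 + c^2*(13*d - 18) + c*(183*d^2 + 92*d - 12) + 140*d^3 + 238*d^2 + 84*d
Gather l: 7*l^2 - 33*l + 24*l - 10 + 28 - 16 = 7*l^2 - 9*l + 2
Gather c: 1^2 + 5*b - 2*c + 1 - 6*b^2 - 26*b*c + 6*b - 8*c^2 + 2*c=-6*b^2 - 26*b*c + 11*b - 8*c^2 + 2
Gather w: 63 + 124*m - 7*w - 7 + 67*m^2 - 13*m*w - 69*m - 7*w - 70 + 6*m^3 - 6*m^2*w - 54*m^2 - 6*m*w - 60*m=6*m^3 + 13*m^2 - 5*m + w*(-6*m^2 - 19*m - 14) - 14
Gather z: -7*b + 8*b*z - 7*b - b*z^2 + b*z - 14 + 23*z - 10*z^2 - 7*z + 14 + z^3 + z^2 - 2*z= -14*b + z^3 + z^2*(-b - 9) + z*(9*b + 14)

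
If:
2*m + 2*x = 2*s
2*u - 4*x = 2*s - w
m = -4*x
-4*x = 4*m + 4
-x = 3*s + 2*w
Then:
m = -4/3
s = -1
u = -1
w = 4/3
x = 1/3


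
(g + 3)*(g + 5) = g^2 + 8*g + 15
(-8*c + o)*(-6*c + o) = 48*c^2 - 14*c*o + o^2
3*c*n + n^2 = n*(3*c + n)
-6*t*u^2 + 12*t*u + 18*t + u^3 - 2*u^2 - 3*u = (-6*t + u)*(u - 3)*(u + 1)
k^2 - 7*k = k*(k - 7)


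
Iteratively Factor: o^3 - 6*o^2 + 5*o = (o - 5)*(o^2 - o) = o*(o - 5)*(o - 1)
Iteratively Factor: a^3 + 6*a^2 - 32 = (a + 4)*(a^2 + 2*a - 8) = (a - 2)*(a + 4)*(a + 4)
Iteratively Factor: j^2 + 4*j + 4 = (j + 2)*(j + 2)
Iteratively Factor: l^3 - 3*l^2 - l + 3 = (l - 1)*(l^2 - 2*l - 3) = (l - 3)*(l - 1)*(l + 1)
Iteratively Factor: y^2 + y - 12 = (y + 4)*(y - 3)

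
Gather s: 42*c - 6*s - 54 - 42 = 42*c - 6*s - 96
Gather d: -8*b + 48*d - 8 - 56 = -8*b + 48*d - 64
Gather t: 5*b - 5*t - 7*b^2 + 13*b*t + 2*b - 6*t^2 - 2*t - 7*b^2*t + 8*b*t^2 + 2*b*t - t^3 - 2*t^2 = -7*b^2 + 7*b - t^3 + t^2*(8*b - 8) + t*(-7*b^2 + 15*b - 7)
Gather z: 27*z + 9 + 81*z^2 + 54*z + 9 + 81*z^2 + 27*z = 162*z^2 + 108*z + 18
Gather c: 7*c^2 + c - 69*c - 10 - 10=7*c^2 - 68*c - 20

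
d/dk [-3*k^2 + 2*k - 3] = 2 - 6*k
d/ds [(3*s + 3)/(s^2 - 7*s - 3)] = 3*(-s^2 - 2*s + 4)/(s^4 - 14*s^3 + 43*s^2 + 42*s + 9)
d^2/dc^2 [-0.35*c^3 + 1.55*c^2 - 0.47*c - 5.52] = 3.1 - 2.1*c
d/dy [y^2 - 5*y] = 2*y - 5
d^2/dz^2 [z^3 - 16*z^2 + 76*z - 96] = 6*z - 32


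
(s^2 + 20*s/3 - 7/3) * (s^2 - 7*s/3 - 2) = s^4 + 13*s^3/3 - 179*s^2/9 - 71*s/9 + 14/3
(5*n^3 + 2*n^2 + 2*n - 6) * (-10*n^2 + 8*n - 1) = -50*n^5 + 20*n^4 - 9*n^3 + 74*n^2 - 50*n + 6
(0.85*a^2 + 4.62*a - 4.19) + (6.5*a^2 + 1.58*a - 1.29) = 7.35*a^2 + 6.2*a - 5.48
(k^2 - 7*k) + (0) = k^2 - 7*k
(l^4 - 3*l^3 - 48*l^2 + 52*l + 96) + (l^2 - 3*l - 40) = l^4 - 3*l^3 - 47*l^2 + 49*l + 56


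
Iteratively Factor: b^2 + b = (b)*(b + 1)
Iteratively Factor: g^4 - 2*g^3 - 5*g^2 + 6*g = (g - 3)*(g^3 + g^2 - 2*g) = (g - 3)*(g + 2)*(g^2 - g) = g*(g - 3)*(g + 2)*(g - 1)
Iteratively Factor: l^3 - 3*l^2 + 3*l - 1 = (l - 1)*(l^2 - 2*l + 1) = (l - 1)^2*(l - 1)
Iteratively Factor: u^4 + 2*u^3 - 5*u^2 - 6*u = (u - 2)*(u^3 + 4*u^2 + 3*u) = (u - 2)*(u + 3)*(u^2 + u) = (u - 2)*(u + 1)*(u + 3)*(u)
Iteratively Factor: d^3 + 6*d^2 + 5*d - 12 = (d - 1)*(d^2 + 7*d + 12) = (d - 1)*(d + 4)*(d + 3)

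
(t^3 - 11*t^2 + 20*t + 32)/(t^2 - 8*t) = t - 3 - 4/t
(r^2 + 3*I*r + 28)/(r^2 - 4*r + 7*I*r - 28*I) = (r - 4*I)/(r - 4)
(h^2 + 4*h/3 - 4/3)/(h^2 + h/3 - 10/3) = (3*h - 2)/(3*h - 5)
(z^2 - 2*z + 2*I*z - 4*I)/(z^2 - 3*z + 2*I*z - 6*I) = (z - 2)/(z - 3)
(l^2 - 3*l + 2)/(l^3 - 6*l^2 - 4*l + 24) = (l - 1)/(l^2 - 4*l - 12)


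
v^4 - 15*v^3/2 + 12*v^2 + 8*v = v*(v - 4)^2*(v + 1/2)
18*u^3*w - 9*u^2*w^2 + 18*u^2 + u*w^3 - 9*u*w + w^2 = (-6*u + w)*(-3*u + w)*(u*w + 1)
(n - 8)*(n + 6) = n^2 - 2*n - 48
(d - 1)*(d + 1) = d^2 - 1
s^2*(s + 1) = s^3 + s^2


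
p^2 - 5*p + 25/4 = (p - 5/2)^2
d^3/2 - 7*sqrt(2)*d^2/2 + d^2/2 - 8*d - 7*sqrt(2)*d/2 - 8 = (d/2 + 1/2)*(d - 8*sqrt(2))*(d + sqrt(2))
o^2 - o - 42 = (o - 7)*(o + 6)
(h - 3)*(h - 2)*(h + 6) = h^3 + h^2 - 24*h + 36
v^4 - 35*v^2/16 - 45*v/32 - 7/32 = (v - 7/4)*(v + 1/4)*(v + 1/2)*(v + 1)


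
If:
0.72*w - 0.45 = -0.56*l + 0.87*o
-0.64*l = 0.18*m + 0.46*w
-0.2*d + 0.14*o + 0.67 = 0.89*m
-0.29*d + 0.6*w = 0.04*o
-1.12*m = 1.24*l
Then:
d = 0.91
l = -0.43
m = 0.48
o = -0.45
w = 0.41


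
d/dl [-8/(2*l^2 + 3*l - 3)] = 8*(4*l + 3)/(2*l^2 + 3*l - 3)^2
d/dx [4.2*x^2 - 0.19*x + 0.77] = 8.4*x - 0.19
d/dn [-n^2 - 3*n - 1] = -2*n - 3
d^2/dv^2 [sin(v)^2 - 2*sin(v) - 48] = 2*sin(v) + 2*cos(2*v)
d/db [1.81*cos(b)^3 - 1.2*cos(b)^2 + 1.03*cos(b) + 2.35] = (-5.43*cos(b)^2 + 2.4*cos(b) - 1.03)*sin(b)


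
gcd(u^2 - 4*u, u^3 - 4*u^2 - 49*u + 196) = u - 4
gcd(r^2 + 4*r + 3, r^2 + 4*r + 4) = 1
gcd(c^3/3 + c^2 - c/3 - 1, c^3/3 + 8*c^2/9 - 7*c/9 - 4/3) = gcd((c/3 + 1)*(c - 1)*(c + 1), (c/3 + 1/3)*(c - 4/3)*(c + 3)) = c^2 + 4*c + 3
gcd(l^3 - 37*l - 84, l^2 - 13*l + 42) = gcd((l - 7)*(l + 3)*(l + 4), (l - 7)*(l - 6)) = l - 7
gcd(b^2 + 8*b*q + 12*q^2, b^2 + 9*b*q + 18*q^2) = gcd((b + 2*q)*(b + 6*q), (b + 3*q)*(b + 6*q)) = b + 6*q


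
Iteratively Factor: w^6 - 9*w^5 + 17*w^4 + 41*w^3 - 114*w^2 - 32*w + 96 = (w + 2)*(w^5 - 11*w^4 + 39*w^3 - 37*w^2 - 40*w + 48) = (w - 4)*(w + 2)*(w^4 - 7*w^3 + 11*w^2 + 7*w - 12) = (w - 4)*(w - 3)*(w + 2)*(w^3 - 4*w^2 - w + 4) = (w - 4)*(w - 3)*(w - 1)*(w + 2)*(w^2 - 3*w - 4) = (w - 4)^2*(w - 3)*(w - 1)*(w + 2)*(w + 1)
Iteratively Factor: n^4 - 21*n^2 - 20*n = (n + 4)*(n^3 - 4*n^2 - 5*n) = (n - 5)*(n + 4)*(n^2 + n) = n*(n - 5)*(n + 4)*(n + 1)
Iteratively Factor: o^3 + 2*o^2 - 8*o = (o)*(o^2 + 2*o - 8) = o*(o - 2)*(o + 4)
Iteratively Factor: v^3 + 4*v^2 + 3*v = (v)*(v^2 + 4*v + 3) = v*(v + 1)*(v + 3)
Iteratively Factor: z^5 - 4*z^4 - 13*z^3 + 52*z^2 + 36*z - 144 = (z - 2)*(z^4 - 2*z^3 - 17*z^2 + 18*z + 72) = (z - 3)*(z - 2)*(z^3 + z^2 - 14*z - 24) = (z - 3)*(z - 2)*(z + 2)*(z^2 - z - 12) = (z - 4)*(z - 3)*(z - 2)*(z + 2)*(z + 3)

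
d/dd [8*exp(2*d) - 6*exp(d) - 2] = (16*exp(d) - 6)*exp(d)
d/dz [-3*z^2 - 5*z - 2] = -6*z - 5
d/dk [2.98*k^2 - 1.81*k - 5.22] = 5.96*k - 1.81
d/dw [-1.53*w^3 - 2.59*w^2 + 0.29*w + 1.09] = -4.59*w^2 - 5.18*w + 0.29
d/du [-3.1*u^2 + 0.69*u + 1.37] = 0.69 - 6.2*u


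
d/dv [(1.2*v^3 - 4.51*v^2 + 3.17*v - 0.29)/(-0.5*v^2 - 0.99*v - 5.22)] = (-0.6*v^4 - 2.376*v^3 - 12.7421*v^2 + 46.7944*v - 16.8345)/(0.25*v^4 + 0.99*v^3 + 6.2001*v^2 + 10.3356*v + 27.2484)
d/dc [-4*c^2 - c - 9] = -8*c - 1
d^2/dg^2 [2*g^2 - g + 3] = 4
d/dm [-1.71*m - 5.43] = -1.71000000000000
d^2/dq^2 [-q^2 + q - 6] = -2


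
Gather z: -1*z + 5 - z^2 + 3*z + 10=-z^2 + 2*z + 15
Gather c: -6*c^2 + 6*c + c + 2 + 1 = -6*c^2 + 7*c + 3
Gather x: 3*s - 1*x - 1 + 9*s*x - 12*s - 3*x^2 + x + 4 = 9*s*x - 9*s - 3*x^2 + 3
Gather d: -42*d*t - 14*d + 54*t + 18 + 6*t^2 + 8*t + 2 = d*(-42*t - 14) + 6*t^2 + 62*t + 20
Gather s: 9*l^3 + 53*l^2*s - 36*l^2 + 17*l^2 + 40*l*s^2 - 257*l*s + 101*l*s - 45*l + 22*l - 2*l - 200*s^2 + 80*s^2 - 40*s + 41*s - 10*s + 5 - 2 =9*l^3 - 19*l^2 - 25*l + s^2*(40*l - 120) + s*(53*l^2 - 156*l - 9) + 3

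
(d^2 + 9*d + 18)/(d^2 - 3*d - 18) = (d + 6)/(d - 6)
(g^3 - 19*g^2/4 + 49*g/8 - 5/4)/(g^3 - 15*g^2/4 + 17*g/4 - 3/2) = (8*g^2 - 22*g + 5)/(2*(4*g^2 - 7*g + 3))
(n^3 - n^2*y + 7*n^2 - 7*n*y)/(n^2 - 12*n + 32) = n*(n^2 - n*y + 7*n - 7*y)/(n^2 - 12*n + 32)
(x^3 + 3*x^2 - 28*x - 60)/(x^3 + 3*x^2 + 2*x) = (x^2 + x - 30)/(x*(x + 1))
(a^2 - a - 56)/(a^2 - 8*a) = (a + 7)/a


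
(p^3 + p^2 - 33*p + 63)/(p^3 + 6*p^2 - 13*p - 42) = (p - 3)/(p + 2)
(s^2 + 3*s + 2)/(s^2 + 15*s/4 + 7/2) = 4*(s + 1)/(4*s + 7)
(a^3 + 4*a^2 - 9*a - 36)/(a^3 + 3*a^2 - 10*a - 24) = (a + 3)/(a + 2)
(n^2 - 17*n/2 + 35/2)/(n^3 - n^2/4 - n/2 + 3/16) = 8*(2*n^2 - 17*n + 35)/(16*n^3 - 4*n^2 - 8*n + 3)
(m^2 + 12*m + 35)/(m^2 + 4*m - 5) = (m + 7)/(m - 1)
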